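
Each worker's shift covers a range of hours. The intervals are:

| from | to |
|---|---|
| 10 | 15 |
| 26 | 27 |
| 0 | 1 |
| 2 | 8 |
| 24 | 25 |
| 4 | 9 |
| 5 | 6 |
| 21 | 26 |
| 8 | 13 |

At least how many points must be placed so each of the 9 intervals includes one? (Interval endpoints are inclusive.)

Process intervals by earliest right end; each time one isn't hit yet, stab at its right endpoint.
By right end: [0,1]  [5,6]  [2,8]  [4,9]  [8,13]  [10,15]  [24,25]  [21,26]  [26,27]
[0,1] uncovered → point at 1; [5,6] uncovered → point at 6; [8,13] uncovered → point at 13; [24,25] uncovered → point at 25; [26,27] uncovered → point at 27.
Points: 1, 6, 13, 25, 27 (5 total).

5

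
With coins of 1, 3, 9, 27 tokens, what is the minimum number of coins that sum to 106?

8

Use the largest denomination that fits, subtract, and repeat.
106 − 3×27→25 − 2×9→7 − 2×3→1 − 1×1→0
Total coins = 3 + 2 + 2 + 1 = 8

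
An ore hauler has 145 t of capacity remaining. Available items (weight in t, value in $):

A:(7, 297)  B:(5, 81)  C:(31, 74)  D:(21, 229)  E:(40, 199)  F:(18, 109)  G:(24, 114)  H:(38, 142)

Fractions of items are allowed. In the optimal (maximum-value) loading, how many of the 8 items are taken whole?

Greedy by value/weight ratio, highest first.
Ratios (sorted): A 42.43, B 16.20, D 10.90, F 6.06, E 4.97, G 4.75, H 3.74, C 2.39
take A (7 @ 297); take B (5 @ 81); take D (21 @ 229); take F (18 @ 109); take E (40 @ 199); take G (24 @ 114); take 30/38 of H → 112.11. Capacity used 145/145.
6 item(s) taken whole; one partial (take 30/38 of H).

6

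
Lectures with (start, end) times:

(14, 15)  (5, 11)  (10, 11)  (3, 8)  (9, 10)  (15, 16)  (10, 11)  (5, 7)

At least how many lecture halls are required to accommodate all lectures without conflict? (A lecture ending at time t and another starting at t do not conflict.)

3

Events (time:±→running): 3:+→1 5:+→2 5:+→3 … peak 3.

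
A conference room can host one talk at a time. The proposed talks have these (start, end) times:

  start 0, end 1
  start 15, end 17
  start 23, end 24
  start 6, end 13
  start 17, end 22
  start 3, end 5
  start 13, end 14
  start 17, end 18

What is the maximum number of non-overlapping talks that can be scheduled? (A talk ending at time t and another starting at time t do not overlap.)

7

Sort by end time and greedily take each interval whose start is ≥ the last chosen end.
By end time: (0,1), (3,5), (6,13), (13,14), (15,17), (17,18), (17,22), (23,24).
Pick (0,1); next start ≥ 1 → (3,5); next start ≥ 5 → (6,13); next start ≥ 13 → (13,14); next start ≥ 14 → (15,17); next start ≥ 17 → (17,18); next start ≥ 18 → (23,24).
Selected 7 talks.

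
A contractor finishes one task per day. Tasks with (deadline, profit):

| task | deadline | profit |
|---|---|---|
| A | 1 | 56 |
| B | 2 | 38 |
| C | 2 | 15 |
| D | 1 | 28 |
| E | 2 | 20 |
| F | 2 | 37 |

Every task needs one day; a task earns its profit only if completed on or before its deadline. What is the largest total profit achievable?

Profit order: A=56 B=38 F=37 D=28 E=20 C=15
Assign: A→slot 1, B→slot 2, F skipped, D skipped, E skipped, C skipped.
Slots: [1:A] [2:B]
Profit = 56 + 38 = 94

94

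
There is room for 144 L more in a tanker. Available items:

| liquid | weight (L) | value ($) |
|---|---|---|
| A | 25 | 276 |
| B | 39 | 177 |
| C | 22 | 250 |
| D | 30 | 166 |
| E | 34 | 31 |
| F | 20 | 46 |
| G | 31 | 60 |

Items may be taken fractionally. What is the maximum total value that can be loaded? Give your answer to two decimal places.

930.48

Greedy by value/weight ratio, highest first.
Ratios (sorted): C 11.36, A 11.04, D 5.53, B 4.54, F 2.30, G 1.94, E 0.91
take C (22 @ 250); take A (25 @ 276); take D (30 @ 166); take B (39 @ 177); take F (20 @ 46); take 8/31 of G → 15.48. Capacity used 144/144.
Total value = 930.48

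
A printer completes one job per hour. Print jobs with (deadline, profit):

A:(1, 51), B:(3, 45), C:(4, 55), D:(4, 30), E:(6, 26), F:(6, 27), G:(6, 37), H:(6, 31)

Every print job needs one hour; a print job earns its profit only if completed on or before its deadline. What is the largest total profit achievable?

249

By profit: C(d4,55), A(d1,51), B(d3,45), G(d6,37), H(d6,31), D(d4,30), F(d6,27), E(d6,26)
C→slot 4; A→slot 1; B→slot 3; G→slot 6; H→slot 5; D→slot 2; F skipped; E skipped.
Profit = 51 + 30 + 45 + 55 + 31 + 37 = 249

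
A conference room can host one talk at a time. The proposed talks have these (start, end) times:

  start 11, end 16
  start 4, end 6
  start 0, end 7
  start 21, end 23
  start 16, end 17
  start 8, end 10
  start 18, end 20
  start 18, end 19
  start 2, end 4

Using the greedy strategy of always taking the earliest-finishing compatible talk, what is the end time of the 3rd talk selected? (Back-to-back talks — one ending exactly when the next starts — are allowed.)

10

Greedy by earliest finish: after sorting by end time, pick each interval compatible with the last pick.
Sorted by end: (2,4)  (4,6)  (0,7)  (8,10)  (11,16)  (16,17)  (18,19)  (18,20)  (21,23)
take (2,4); take (4,6); take (8,10); take (11,16); take (16,17); take (18,19); take (21,23).
Selected: (2,4) (4,6) (8,10) (11,16) (16,17) (18,19) (21,23)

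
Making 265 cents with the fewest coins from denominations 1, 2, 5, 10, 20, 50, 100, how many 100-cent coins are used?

2

Greedy: take as many of the largest coin as possible, then repeat with the remainder.
265 = 2×100 + 1×50 + 1×10 + 1×5
Count of 100: 2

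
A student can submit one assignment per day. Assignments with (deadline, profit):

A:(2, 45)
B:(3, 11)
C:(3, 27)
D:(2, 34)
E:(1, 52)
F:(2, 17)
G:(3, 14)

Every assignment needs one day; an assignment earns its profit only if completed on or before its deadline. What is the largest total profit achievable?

Sort by profit descending; place each in the latest free slot ≤ its deadline.
By profit: E(d1,52), A(d2,45), D(d2,34), C(d3,27), F(d2,17), G(d3,14), B(d3,11)
E→slot 1; A→slot 2; D skipped; C→slot 3; F skipped; G skipped; B skipped.
Profit = 52 + 45 + 27 = 124

124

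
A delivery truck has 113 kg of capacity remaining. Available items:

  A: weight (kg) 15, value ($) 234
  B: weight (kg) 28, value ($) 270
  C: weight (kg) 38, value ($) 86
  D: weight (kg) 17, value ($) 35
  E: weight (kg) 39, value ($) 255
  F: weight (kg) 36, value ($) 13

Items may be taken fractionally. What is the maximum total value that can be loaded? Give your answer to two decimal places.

Greedy by value/weight ratio, highest first.
Order: A (234/15=15.60) > B (270/28=9.64) > E (255/39=6.54) > C (86/38=2.26) > D (35/17=2.06) > F (13/36=0.36)
Fill: take A (15 @ 234) → take B (28 @ 270) → take E (39 @ 255) → take 31/38 of C → 70.16; 113/113 used.
Total value = 829.16

829.16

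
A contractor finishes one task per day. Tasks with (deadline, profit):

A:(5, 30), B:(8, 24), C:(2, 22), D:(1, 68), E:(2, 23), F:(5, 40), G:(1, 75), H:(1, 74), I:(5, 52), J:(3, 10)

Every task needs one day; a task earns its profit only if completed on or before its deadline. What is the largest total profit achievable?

Take jobs in profit order; each goes to the latest open slot no later than its deadline.
Profit order: G=75 H=74 D=68 I=52 F=40 A=30 B=24 E=23 C=22 J=10
Assign: G→slot 1, H skipped, D skipped, I→slot 5, F→slot 4, A→slot 3, B→slot 8, E→slot 2, C skipped, J skipped.
Slots: [1:G] [2:E] [3:A] [4:F] [5:I] [8:B]
Profit = 75 + 23 + 30 + 40 + 52 + 24 = 244

244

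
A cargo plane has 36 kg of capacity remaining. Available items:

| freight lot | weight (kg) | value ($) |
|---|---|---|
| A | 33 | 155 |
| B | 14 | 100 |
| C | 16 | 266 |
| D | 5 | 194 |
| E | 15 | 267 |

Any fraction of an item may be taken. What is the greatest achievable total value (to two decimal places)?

Sort by value per unit weight and fill in that order.
Order: D (194/5=38.80) > E (267/15=17.80) > C (266/16=16.62) > B (100/14=7.14) > A (155/33=4.70)
Fill: take D (5 @ 194) → take E (15 @ 267) → take C (16 @ 266); 36/36 used.
Total value = 727.00

727.00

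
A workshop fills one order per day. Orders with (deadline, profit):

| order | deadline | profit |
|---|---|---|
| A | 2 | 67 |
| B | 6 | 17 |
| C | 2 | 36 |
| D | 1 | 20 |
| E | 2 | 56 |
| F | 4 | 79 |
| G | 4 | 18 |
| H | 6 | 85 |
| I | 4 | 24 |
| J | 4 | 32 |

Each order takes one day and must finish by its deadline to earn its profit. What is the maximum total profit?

336

By profit: H(d6,85), F(d4,79), A(d2,67), E(d2,56), C(d2,36), J(d4,32), I(d4,24), D(d1,20), G(d4,18), B(d6,17)
H→slot 6; F→slot 4; A→slot 2; E→slot 1; C skipped; J→slot 3; I skipped; D skipped; G skipped; B→slot 5.
Profit = 56 + 67 + 32 + 79 + 17 + 85 = 336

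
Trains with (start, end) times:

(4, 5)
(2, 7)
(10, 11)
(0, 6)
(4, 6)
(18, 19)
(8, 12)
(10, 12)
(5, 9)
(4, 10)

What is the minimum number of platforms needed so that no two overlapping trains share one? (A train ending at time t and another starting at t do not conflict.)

Count concurrent intervals with a sweep; the peak is the room count.
starts: [0, 2, 4, 4, 4, 5, 8, 10, 10, 18]
ends:   [5, 6, 6, 7, 9, 10, 11, 12, 12, 19]
s0→1 s2→2 s4→3 s4→4 s4→5  — peak 5.

5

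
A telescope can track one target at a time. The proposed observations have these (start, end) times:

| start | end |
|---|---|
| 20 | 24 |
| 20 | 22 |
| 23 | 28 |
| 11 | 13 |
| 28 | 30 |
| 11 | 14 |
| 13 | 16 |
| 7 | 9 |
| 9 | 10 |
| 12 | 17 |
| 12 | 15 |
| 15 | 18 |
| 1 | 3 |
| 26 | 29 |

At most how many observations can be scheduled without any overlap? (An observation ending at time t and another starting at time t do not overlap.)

Order by finish time; keep every interval that doesn't clash with the previous kept one.
By end time: (1,3), (7,9), (9,10), (11,13), (11,14), (12,15), (13,16), (12,17), (15,18), (20,22), (20,24), (23,28), (26,29), (28,30).
Pick (1,3); next start ≥ 3 → (7,9); next start ≥ 9 → (9,10); next start ≥ 10 → (11,13); next start ≥ 13 → (13,16); next start ≥ 16 → (20,22); next start ≥ 22 → (23,28); next start ≥ 28 → (28,30).
Selected 8 observations.

8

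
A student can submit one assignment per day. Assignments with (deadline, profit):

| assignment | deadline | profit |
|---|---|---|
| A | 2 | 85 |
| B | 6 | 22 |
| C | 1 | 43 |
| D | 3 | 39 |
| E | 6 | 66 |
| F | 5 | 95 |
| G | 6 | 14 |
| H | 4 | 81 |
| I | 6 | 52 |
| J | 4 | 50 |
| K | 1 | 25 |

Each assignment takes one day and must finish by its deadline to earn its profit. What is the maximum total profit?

Take jobs in profit order; each goes to the latest open slot no later than its deadline.
Profit order: F=95 A=85 H=81 E=66 I=52 J=50 C=43 D=39 K=25 B=22 G=14
Assign: F→slot 5, A→slot 2, H→slot 4, E→slot 6, I→slot 3, J→slot 1, C skipped, D skipped, K skipped, B skipped, G skipped.
Slots: [1:J] [2:A] [3:I] [4:H] [5:F] [6:E]
Profit = 50 + 85 + 52 + 81 + 95 + 66 = 429

429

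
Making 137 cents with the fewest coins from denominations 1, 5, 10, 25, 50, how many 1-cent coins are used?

2

137 − 2×50→37 − 1×25→12 − 1×10→2 − 2×1→0
Count of 1: 2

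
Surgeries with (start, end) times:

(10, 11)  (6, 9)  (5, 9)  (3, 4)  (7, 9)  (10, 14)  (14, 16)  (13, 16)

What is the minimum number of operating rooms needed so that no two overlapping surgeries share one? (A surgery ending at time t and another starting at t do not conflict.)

3

Events (time:±→running): 3:+→1 4:-→0 5:+→1 6:+→2 7:+→3 … peak 3.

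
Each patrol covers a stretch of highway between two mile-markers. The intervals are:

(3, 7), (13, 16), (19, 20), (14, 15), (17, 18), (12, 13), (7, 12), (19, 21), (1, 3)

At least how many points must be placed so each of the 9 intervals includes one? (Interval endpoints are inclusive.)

By right end: [1,3]  [3,7]  [7,12]  [12,13]  [14,15]  [13,16]  [17,18]  [19,20]  [19,21]
[1,3] uncovered → point at 3; [7,12] uncovered → point at 12; [14,15] uncovered → point at 15; [17,18] uncovered → point at 18; [19,20] uncovered → point at 20.
Points: 3, 12, 15, 18, 20 (5 total).

5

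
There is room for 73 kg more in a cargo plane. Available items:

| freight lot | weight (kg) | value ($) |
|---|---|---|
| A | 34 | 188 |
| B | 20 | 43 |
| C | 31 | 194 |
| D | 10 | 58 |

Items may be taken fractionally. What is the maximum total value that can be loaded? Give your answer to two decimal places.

Sort by value per unit weight and fill in that order.
Order: C (194/31=6.26) > D (58/10=5.80) > A (188/34=5.53) > B (43/20=2.15)
Fill: take C (31 @ 194) → take D (10 @ 58) → take 32/34 of A → 176.94; 73/73 used.
Total value = 428.94

428.94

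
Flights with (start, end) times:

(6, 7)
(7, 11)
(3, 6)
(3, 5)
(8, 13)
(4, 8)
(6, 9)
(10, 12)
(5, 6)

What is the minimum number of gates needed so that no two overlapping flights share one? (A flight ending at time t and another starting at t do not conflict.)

starts: [3, 3, 4, 5, 6, 6, 7, 8, 10]
ends:   [5, 6, 6, 7, 8, 9, 11, 12, 13]
s3→1 s3→2 s4→3  — peak 3.

3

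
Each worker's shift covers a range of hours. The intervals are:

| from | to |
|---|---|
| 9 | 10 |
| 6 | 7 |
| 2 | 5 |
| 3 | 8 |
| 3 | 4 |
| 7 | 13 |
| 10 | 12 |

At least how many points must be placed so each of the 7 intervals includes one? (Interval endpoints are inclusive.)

3

Sorted: [3,4] [2,5] [6,7] [3,8] [9,10] [10,12] [7,13]
{[3,4],[2,5]} hit by 4; {[6,7],[3,8]} hit by 7; {[9,10],[10,12],[7,13]} hit by 10.
Points: 4, 7, 10 (3 total).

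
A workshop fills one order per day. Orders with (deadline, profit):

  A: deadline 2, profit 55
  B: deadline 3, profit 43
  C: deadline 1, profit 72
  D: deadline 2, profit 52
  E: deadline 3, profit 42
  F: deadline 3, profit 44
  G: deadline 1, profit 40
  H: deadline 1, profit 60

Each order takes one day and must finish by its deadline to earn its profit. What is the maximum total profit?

171

By profit: C(d1,72), H(d1,60), A(d2,55), D(d2,52), F(d3,44), B(d3,43), E(d3,42), G(d1,40)
C→slot 1; H skipped; A→slot 2; D skipped; F→slot 3; B skipped; E skipped; G skipped.
Profit = 72 + 55 + 44 = 171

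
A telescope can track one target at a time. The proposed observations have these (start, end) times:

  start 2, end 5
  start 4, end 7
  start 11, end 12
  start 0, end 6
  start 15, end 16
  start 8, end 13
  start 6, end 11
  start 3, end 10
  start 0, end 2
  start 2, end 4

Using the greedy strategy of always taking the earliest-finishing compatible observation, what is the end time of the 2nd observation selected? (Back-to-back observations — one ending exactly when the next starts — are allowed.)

By end time: (0,2), (2,4), (2,5), (0,6), (4,7), (3,10), (6,11), (11,12), (8,13), (15,16).
Pick (0,2); next start ≥ 2 → (2,4); next start ≥ 4 → (4,7); next start ≥ 7 → (11,12); next start ≥ 12 → (15,16).
Selected: (0,2) (2,4) (4,7) (11,12) (15,16)

4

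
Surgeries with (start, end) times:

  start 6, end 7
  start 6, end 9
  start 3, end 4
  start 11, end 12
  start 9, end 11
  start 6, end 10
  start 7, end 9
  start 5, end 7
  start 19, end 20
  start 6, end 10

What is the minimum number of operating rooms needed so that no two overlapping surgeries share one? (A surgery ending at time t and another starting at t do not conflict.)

5

Count concurrent intervals with a sweep; the peak is the room count.
Events (time:±→running): 3:+→1 4:-→0 5:+→1 6:+→2 6:+→3 6:+→4 6:+→5 … peak 5.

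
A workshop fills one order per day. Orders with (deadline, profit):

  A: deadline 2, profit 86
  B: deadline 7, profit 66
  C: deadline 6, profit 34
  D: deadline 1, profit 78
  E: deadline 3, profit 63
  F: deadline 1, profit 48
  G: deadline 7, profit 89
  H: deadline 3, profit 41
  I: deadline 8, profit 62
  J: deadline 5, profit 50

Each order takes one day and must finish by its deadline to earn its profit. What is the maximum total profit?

By profit: G(d7,89), A(d2,86), D(d1,78), B(d7,66), E(d3,63), I(d8,62), J(d5,50), F(d1,48), H(d3,41), C(d6,34)
G→slot 7; A→slot 2; D→slot 1; B→slot 6; E→slot 3; I→slot 8; J→slot 5; F skipped; H skipped; C→slot 4.
Profit = 78 + 86 + 63 + 34 + 50 + 66 + 89 + 62 = 528

528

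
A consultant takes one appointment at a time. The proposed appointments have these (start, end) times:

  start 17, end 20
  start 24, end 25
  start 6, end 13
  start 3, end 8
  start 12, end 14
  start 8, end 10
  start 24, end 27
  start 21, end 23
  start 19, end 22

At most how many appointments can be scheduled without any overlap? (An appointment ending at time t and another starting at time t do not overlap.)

6

Sorted by end: (3,8)  (8,10)  (6,13)  (12,14)  (17,20)  (19,22)  (21,23)  (24,25)  (24,27)
take (3,8); take (8,10); take (12,14); take (17,20); skip (19,22); take (21,23); take (24,25); skip (24,27).
Selected 6 appointments.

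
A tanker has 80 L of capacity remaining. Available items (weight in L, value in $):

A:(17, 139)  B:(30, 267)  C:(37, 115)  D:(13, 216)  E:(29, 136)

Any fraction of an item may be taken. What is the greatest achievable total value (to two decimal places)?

715.79

Sort by value per unit weight and fill in that order.
Ratios (sorted): D 16.62, B 8.90, A 8.18, E 4.69, C 3.11
take D (13 @ 216); take B (30 @ 267); take A (17 @ 139); take 20/29 of E → 93.79. Capacity used 80/80.
Total value = 715.79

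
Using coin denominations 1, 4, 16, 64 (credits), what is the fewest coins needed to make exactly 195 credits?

195 = 3×64 + 3×1
Total coins = 3 + 3 = 6

6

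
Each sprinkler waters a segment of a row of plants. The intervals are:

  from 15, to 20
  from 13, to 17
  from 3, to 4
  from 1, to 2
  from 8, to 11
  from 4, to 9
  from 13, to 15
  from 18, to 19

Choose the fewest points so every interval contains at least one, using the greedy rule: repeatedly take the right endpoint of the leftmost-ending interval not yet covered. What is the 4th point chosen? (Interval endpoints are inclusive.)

By right end: [1,2]  [3,4]  [4,9]  [8,11]  [13,15]  [13,17]  [18,19]  [15,20]
[1,2] uncovered → point at 2; [3,4] uncovered → point at 4; [8,11] uncovered → point at 11; [13,15] uncovered → point at 15; [18,19] uncovered → point at 19.
Points: 2, 4, 11, 15, 19 (5 total).

15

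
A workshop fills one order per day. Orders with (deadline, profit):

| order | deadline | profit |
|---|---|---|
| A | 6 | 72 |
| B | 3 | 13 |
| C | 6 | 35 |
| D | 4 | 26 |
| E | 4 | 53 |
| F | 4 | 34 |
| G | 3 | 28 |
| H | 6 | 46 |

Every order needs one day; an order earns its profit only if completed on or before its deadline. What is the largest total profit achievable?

Sort by profit descending; place each in the latest free slot ≤ its deadline.
Profit order: A=72 E=53 H=46 C=35 F=34 G=28 D=26 B=13
Assign: A→slot 6, E→slot 4, H→slot 5, C→slot 3, F→slot 2, G→slot 1, D skipped, B skipped.
Slots: [1:G] [2:F] [3:C] [4:E] [5:H] [6:A]
Profit = 28 + 34 + 35 + 53 + 46 + 72 = 268

268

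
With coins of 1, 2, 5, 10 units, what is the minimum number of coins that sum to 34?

Greedy: take as many of the largest coin as possible, then repeat with the remainder.
34 = 3×10 + 2×2
Total coins = 3 + 2 = 5

5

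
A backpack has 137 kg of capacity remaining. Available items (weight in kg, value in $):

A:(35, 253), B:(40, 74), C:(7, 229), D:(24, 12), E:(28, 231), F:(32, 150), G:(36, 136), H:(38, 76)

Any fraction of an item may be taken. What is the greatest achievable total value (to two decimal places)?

Order: C (229/7=32.71) > E (231/28=8.25) > A (253/35=7.23) > F (150/32=4.69) > G (136/36=3.78) > H (76/38=2.00) > B (74/40=1.85) > D (12/24=0.50)
Fill: take C (7 @ 229) → take E (28 @ 231) → take A (35 @ 253) → take F (32 @ 150) → take 35/36 of G → 132.22; 137/137 used.
Total value = 995.22

995.22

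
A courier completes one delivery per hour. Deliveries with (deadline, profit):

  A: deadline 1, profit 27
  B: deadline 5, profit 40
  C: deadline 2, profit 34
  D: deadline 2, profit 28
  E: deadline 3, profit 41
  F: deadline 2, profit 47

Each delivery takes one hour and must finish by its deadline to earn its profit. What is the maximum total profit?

Take jobs in profit order; each goes to the latest open slot no later than its deadline.
By profit: F(d2,47), E(d3,41), B(d5,40), C(d2,34), D(d2,28), A(d1,27)
F→slot 2; E→slot 3; B→slot 5; C→slot 1; D skipped; A skipped.
Profit = 34 + 47 + 41 + 40 = 162

162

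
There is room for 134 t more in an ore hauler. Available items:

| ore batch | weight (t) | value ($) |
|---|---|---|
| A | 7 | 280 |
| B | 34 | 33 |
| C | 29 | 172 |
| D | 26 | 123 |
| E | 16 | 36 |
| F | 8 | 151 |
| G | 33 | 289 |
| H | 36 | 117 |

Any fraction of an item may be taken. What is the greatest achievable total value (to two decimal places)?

Ratios (sorted): A 40.00, F 18.88, G 8.76, C 5.93, D 4.73, H 3.25, E 2.25, B 0.97
take A (7 @ 280); take F (8 @ 151); take G (33 @ 289); take C (29 @ 172); take D (26 @ 123); take 31/36 of H → 100.75. Capacity used 134/134.
Total value = 1115.75

1115.75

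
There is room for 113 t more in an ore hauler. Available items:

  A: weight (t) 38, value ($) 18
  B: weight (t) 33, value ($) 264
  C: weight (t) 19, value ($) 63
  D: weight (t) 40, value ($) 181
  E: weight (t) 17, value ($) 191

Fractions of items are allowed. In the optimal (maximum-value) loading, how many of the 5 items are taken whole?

Sort by value per unit weight and fill in that order.
Ratios (sorted): E 11.24, B 8.00, D 4.53, C 3.32, A 0.47
take E (17 @ 191); take B (33 @ 264); take D (40 @ 181); take C (19 @ 63); take 4/38 of A → 1.89. Capacity used 113/113.
4 item(s) taken whole; one partial (take 4/38 of A).

4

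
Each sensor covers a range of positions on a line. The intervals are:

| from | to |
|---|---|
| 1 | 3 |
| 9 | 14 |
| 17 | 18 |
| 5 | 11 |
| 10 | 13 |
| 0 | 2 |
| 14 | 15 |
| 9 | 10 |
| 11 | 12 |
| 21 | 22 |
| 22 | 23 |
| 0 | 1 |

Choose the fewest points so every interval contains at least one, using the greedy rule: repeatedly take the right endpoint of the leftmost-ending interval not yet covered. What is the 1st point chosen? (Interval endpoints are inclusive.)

Sort by right endpoint; whenever an interval is uncovered, place a point at its right end.
By right end: [0,1]  [0,2]  [1,3]  [9,10]  [5,11]  [11,12]  [10,13]  [9,14]  [14,15]  [17,18]  [21,22]  [22,23]
[0,1] uncovered → point at 1; [9,10] uncovered → point at 10; [11,12] uncovered → point at 12; [14,15] uncovered → point at 15; [17,18] uncovered → point at 18; [21,22] uncovered → point at 22.
Points: 1, 10, 12, 15, 18, 22 (6 total).

1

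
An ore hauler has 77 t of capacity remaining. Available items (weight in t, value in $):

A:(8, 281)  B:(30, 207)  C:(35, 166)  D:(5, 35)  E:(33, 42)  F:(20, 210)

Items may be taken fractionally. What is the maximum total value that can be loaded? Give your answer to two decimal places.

Order: A (281/8=35.12) > F (210/20=10.50) > D (35/5=7.00) > B (207/30=6.90) > C (166/35=4.74) > E (42/33=1.27)
Fill: take A (8 @ 281) → take F (20 @ 210) → take D (5 @ 35) → take B (30 @ 207) → take 14/35 of C → 66.40; 77/77 used.
Total value = 799.40

799.40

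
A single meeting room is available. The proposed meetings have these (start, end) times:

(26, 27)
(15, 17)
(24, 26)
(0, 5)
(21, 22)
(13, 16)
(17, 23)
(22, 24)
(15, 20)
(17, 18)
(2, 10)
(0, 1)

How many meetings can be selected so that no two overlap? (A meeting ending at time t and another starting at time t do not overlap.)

8

Sort by end time and greedily take each interval whose start is ≥ the last chosen end.
By end time: (0,1), (0,5), (2,10), (13,16), (15,17), (17,18), (15,20), (21,22), (17,23), (22,24), (24,26), (26,27).
Pick (0,1); next start ≥ 1 → (2,10); next start ≥ 10 → (13,16); next start ≥ 16 → (17,18); next start ≥ 18 → (21,22); next start ≥ 22 → (22,24); next start ≥ 24 → (24,26); next start ≥ 26 → (26,27).
Selected 8 meetings.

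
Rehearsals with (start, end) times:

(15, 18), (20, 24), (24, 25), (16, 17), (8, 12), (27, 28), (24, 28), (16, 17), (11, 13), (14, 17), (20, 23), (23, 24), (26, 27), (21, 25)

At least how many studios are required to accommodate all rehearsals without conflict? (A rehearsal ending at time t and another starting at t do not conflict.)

4

The answer is the maximum number of intervals overlapping at any instant.
Events (time:±→running): 8:+→1 11:+→2 12:-→1 13:-→0 14:+→1 15:+→2 16:+→3 16:+→4 … peak 4.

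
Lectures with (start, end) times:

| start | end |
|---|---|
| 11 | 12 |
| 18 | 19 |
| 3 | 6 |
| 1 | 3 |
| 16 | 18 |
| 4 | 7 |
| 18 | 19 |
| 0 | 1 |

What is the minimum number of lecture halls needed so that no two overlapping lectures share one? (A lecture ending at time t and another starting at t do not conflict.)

2

The answer is the maximum number of intervals overlapping at any instant.
starts: [0, 1, 3, 4, 11, 16, 18, 18]
ends:   [1, 3, 6, 7, 12, 18, 19, 19]
s0→1 e1→0 s1→1 e3→0 s3→1 s4→2  — peak 2.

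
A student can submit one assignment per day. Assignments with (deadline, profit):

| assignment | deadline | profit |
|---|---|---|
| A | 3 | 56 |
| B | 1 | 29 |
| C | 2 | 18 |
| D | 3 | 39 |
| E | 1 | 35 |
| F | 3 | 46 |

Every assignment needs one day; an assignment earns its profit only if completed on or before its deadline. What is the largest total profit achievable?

By profit: A(d3,56), F(d3,46), D(d3,39), E(d1,35), B(d1,29), C(d2,18)
A→slot 3; F→slot 2; D→slot 1; E skipped; B skipped; C skipped.
Profit = 39 + 46 + 56 = 141

141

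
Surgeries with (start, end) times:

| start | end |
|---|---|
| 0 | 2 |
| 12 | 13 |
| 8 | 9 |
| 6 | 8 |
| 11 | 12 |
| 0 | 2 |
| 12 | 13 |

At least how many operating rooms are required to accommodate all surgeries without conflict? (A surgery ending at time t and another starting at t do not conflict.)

Events (time:±→running): 0:+→1 0:+→2 … peak 2.

2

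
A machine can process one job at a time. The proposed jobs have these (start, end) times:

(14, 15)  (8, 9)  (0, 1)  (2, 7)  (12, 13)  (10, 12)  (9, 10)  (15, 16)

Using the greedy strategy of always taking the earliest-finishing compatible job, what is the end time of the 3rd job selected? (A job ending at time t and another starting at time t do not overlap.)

Order by finish time; keep every interval that doesn't clash with the previous kept one.
Sorted by end: (0,1)  (2,7)  (8,9)  (9,10)  (10,12)  (12,13)  (14,15)  (15,16)
take (0,1); take (2,7); take (8,9); take (9,10); take (10,12); take (12,13); take (14,15); take (15,16).
Selected: (0,1) (2,7) (8,9) (9,10) (10,12) (12,13) (14,15) (15,16)

9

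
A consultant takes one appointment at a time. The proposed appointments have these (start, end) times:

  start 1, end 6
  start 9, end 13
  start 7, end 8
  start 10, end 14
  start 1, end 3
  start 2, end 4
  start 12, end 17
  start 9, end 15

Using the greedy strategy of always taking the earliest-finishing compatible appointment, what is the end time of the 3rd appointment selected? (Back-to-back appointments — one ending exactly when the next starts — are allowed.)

Order by finish time; keep every interval that doesn't clash with the previous kept one.
Sorted by end: (1,3)  (2,4)  (1,6)  (7,8)  (9,13)  (10,14)  (9,15)  (12,17)
take (1,3); take (7,8); take (9,13); skip (12,17).
Selected: (1,3) (7,8) (9,13)

13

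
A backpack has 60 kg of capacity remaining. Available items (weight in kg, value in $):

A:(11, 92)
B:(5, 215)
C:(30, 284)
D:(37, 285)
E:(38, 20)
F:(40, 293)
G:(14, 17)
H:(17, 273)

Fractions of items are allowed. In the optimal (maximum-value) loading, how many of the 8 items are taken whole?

Greedy by value/weight ratio, highest first.
Ratios (sorted): B 43.00, H 16.06, C 9.47, A 8.36, D 7.70, F 7.33, G 1.21, E 0.53
take B (5 @ 215); take H (17 @ 273); take C (30 @ 284); take 8/11 of A → 66.91. Capacity used 60/60.
3 item(s) taken whole; one partial (take 8/11 of A).

3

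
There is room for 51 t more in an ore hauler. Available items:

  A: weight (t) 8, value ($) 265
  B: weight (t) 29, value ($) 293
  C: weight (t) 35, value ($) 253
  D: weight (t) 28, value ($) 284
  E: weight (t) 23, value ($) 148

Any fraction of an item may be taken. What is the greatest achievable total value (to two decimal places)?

Greedy by value/weight ratio, highest first.
Ratios (sorted): A 33.12, D 10.14, B 10.10, C 7.23, E 6.43
take A (8 @ 265); take D (28 @ 284); take 15/29 of B → 151.55. Capacity used 51/51.
Total value = 700.55

700.55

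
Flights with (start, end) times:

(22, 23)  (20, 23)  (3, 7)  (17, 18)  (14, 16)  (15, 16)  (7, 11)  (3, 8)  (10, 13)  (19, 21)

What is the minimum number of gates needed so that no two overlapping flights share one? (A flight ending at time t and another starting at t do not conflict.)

Events (time:±→running): 3:+→1 3:+→2 … peak 2.

2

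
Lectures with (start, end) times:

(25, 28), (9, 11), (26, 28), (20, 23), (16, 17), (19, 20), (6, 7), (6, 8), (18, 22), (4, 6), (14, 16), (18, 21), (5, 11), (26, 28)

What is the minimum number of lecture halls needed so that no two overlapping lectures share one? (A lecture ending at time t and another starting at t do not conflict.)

3

Count concurrent intervals with a sweep; the peak is the room count.
Events (time:±→running): 4:+→1 5:+→2 6:-→1 6:+→2 6:+→3 … peak 3.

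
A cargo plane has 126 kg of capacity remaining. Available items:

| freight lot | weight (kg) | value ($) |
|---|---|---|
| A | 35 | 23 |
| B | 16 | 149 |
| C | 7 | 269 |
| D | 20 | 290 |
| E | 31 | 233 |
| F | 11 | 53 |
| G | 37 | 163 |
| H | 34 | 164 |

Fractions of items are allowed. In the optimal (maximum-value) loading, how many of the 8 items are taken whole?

Greedy by value/weight ratio, highest first.
Ratios (sorted): C 38.43, D 14.50, B 9.31, E 7.52, H 4.82, F 4.82, G 4.41, A 0.66
take C (7 @ 269); take D (20 @ 290); take B (16 @ 149); take E (31 @ 233); take H (34 @ 164); take F (11 @ 53); take 7/37 of G → 30.84. Capacity used 126/126.
6 item(s) taken whole; one partial (take 7/37 of G).

6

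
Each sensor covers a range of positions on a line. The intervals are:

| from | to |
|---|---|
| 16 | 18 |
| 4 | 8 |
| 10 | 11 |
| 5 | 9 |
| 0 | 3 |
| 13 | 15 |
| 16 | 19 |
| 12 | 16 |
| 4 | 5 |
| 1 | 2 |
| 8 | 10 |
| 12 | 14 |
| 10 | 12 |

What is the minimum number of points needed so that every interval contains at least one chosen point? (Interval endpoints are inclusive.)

5

Sort by right endpoint; whenever an interval is uncovered, place a point at its right end.
Sorted: [1,2] [0,3] [4,5] [4,8] [5,9] [8,10] [10,11] [10,12] [12,14] [13,15] [12,16] [16,18] [16,19]
{[1,2],[0,3]} hit by 2; {[4,5],[4,8],[5,9]} hit by 5; {[8,10],[10,11],[10,12]} hit by 10; {[12,14],[13,15],[12,16]} hit by 14; {[16,18],[16,19]} hit by 18.
Points: 2, 5, 10, 14, 18 (5 total).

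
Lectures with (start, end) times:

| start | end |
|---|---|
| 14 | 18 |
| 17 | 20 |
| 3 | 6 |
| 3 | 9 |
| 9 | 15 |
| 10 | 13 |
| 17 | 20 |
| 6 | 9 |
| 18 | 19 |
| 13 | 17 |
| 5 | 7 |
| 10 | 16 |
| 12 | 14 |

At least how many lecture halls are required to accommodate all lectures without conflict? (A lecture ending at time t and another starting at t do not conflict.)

Events (time:±→running): 3:+→1 3:+→2 5:+→3 6:-→2 6:+→3 7:-→2 9:-→1 9:-→0 9:+→1 10:+→2 10:+→3 12:+→4 … peak 4.

4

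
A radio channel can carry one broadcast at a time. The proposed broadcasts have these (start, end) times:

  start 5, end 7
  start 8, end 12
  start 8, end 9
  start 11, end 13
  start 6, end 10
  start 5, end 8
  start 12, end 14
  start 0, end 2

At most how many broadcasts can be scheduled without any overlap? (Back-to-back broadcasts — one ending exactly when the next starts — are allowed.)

Sorted by end: (0,2)  (5,7)  (5,8)  (8,9)  (6,10)  (8,12)  (11,13)  (12,14)
take (0,2); take (5,7); take (8,9); skip (6,10); skip (8,12); take (11,13); skip (12,14).
Selected 4 broadcasts.

4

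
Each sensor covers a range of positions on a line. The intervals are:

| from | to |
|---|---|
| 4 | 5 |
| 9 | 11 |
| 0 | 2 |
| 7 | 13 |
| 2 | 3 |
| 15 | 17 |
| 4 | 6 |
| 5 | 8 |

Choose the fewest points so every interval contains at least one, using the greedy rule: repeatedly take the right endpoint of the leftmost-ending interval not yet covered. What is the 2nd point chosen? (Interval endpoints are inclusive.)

Sort by right endpoint; whenever an interval is uncovered, place a point at its right end.
By right end: [0,2]  [2,3]  [4,5]  [4,6]  [5,8]  [9,11]  [7,13]  [15,17]
[0,2] uncovered → point at 2; [4,5] uncovered → point at 5; [9,11] uncovered → point at 11; [15,17] uncovered → point at 17.
Points: 2, 5, 11, 17 (4 total).

5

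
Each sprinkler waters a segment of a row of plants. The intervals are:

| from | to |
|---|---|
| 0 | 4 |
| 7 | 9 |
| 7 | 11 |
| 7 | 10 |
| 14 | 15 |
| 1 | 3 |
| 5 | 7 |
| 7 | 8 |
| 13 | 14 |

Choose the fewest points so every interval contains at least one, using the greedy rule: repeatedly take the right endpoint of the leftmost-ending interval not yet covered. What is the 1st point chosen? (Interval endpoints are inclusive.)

3

Process intervals by earliest right end; each time one isn't hit yet, stab at its right endpoint.
Sorted: [1,3] [0,4] [5,7] [7,8] [7,9] [7,10] [7,11] [13,14] [14,15]
{[1,3],[0,4]} hit by 3; {[5,7],[7,8],[7,9],[7,10],[7,11]} hit by 7; {[13,14],[14,15]} hit by 14.
Points: 3, 7, 14 (3 total).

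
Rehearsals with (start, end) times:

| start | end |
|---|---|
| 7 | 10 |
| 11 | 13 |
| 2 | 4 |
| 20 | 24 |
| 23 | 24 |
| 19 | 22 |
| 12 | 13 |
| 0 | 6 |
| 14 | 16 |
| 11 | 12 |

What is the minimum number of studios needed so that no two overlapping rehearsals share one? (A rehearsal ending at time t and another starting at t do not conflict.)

The answer is the maximum number of intervals overlapping at any instant.
starts: [0, 2, 7, 11, 11, 12, 14, 19, 20, 23]
ends:   [4, 6, 10, 12, 13, 13, 16, 22, 24, 24]
s0→1 s2→2  — peak 2.

2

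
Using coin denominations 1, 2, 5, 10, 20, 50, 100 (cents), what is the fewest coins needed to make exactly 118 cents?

5

Use the largest denomination that fits, subtract, and repeat.
118 − 1×100→18 − 1×10→8 − 1×5→3 − 1×2→1 − 1×1→0
Total coins = 1 + 1 + 1 + 1 + 1 = 5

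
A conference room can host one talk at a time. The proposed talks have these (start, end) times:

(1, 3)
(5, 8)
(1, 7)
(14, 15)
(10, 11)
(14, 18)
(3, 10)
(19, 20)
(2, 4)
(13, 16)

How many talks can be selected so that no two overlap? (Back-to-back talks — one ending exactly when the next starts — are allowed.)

5

Sorted by end: (1,3)  (2,4)  (1,7)  (5,8)  (3,10)  (10,11)  (14,15)  (13,16)  (14,18)  (19,20)
take (1,3); skip (1,7); take (5,8); take (10,11); take (14,15); take (19,20).
Selected 5 talks.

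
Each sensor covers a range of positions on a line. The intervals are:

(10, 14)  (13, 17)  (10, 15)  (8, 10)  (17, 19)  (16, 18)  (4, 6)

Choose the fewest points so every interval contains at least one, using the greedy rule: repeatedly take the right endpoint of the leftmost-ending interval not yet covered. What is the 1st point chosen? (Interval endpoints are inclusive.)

6

Process intervals by earliest right end; each time one isn't hit yet, stab at its right endpoint.
Sorted: [4,6] [8,10] [10,14] [10,15] [13,17] [16,18] [17,19]
{[4,6]} hit by 6; {[8,10],[10,14],[10,15]} hit by 10; {[13,17],[16,18],[17,19]} hit by 17.
Points: 6, 10, 17 (3 total).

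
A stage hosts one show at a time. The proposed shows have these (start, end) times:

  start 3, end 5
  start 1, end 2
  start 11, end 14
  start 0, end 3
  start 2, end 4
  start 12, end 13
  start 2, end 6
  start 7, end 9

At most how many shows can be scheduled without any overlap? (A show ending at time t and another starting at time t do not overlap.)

4

Order by finish time; keep every interval that doesn't clash with the previous kept one.
By end time: (1,2), (0,3), (2,4), (3,5), (2,6), (7,9), (12,13), (11,14).
Pick (1,2); next start ≥ 2 → (2,4); next start ≥ 4 → (7,9); next start ≥ 9 → (12,13).
Selected 4 shows.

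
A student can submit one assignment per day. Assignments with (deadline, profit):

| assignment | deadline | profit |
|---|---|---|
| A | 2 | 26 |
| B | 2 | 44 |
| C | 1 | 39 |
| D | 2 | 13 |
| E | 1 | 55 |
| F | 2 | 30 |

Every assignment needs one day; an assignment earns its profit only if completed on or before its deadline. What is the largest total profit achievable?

By profit: E(d1,55), B(d2,44), C(d1,39), F(d2,30), A(d2,26), D(d2,13)
E→slot 1; B→slot 2; C skipped; F skipped; A skipped; D skipped.
Profit = 55 + 44 = 99

99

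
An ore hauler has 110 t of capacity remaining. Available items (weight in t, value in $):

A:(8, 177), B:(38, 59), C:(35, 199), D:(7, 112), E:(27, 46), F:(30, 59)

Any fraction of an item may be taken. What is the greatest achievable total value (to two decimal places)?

Sort by value per unit weight and fill in that order.
Order: A (177/8=22.12) > D (112/7=16.00) > C (199/35=5.69) > F (59/30=1.97) > E (46/27=1.70) > B (59/38=1.55)
Fill: take A (8 @ 177) → take D (7 @ 112) → take C (35 @ 199) → take F (30 @ 59) → take E (27 @ 46) → take 3/38 of B → 4.66; 110/110 used.
Total value = 597.66

597.66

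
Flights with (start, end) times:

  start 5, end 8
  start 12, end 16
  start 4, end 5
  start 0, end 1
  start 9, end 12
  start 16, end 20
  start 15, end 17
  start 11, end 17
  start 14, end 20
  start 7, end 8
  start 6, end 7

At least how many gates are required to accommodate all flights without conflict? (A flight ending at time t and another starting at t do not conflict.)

4

Events (time:±→running): 0:+→1 1:-→0 4:+→1 5:-→0 5:+→1 6:+→2 7:-→1 7:+→2 8:-→1 8:-→0 9:+→1 11:+→2 12:-→1 12:+→2 14:+→3 15:+→4 … peak 4.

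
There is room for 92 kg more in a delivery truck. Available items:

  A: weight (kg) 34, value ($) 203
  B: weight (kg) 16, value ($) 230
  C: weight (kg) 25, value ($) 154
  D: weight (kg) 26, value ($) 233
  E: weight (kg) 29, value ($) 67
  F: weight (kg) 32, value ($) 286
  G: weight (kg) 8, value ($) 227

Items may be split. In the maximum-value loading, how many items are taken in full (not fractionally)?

4

Greedy by value/weight ratio, highest first.
Order: G (227/8=28.38) > B (230/16=14.38) > D (233/26=8.96) > F (286/32=8.94) > C (154/25=6.16) > A (203/34=5.97) > E (67/29=2.31)
Fill: take G (8 @ 227) → take B (16 @ 230) → take D (26 @ 233) → take F (32 @ 286) → take 10/25 of C → 61.60; 92/92 used.
4 item(s) taken whole; one partial (take 10/25 of C).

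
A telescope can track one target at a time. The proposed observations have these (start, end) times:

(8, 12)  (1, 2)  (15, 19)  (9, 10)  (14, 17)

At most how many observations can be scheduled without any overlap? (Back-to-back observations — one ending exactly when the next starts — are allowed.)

3

Order by finish time; keep every interval that doesn't clash with the previous kept one.
Sorted by end: (1,2)  (9,10)  (8,12)  (14,17)  (15,19)
take (1,2); take (9,10); skip (8,12); take (14,17).
Selected 3 observations.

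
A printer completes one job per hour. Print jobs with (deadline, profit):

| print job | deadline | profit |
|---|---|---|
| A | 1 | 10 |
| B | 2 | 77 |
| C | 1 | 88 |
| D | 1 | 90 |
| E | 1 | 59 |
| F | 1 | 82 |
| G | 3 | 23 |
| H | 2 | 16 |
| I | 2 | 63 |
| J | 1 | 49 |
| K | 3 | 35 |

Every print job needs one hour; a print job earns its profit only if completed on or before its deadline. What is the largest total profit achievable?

Take jobs in profit order; each goes to the latest open slot no later than its deadline.
Profit order: D=90 C=88 F=82 B=77 I=63 E=59 J=49 K=35 G=23 H=16 A=10
Assign: D→slot 1, C skipped, F skipped, B→slot 2, I skipped, E skipped, J skipped, K→slot 3, G skipped, H skipped, A skipped.
Slots: [1:D] [2:B] [3:K]
Profit = 90 + 77 + 35 = 202

202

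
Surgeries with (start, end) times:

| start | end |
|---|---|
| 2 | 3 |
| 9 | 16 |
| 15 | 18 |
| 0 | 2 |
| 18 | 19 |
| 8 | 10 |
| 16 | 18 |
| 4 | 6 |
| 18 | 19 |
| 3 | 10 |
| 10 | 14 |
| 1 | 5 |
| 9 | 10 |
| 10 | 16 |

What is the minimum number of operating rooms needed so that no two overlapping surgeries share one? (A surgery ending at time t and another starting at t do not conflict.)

4

Count concurrent intervals with a sweep; the peak is the room count.
Events (time:±→running): 0:+→1 1:+→2 2:-→1 2:+→2 3:-→1 3:+→2 4:+→3 5:-→2 6:-→1 8:+→2 9:+→3 9:+→4 … peak 4.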